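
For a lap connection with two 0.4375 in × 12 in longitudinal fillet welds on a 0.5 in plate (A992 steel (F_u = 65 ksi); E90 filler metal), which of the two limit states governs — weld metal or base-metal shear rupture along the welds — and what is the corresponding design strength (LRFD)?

E90XX → F_EXX = 90 ksi.
t_e = 0.707 × 0.4375 = 0.3093 in; L = 24 in.
Weld metal: φR_n = 0.75 × 0.6 × 90 × 0.3093 × 24 = 300.7 kip.
Base metal (shear rupture): φR_n = 0.75 × 0.6 × 65 × 0.5 × 24 = 351 kip.
Governing: weld metal.

φR_n ≈ 301 kip (weld metal governs)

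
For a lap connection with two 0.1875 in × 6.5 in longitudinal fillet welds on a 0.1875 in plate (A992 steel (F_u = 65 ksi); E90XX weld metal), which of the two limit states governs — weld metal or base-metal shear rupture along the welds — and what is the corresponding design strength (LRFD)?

E90XX → F_EXX = 90 ksi.
t_e = 0.707 × 0.1875 = 0.1326 in; L = 13 in.
Weld metal: φR_n = 0.75 × 0.6 × 90 × 0.1326 × 13 = 69.79 kip.
Base metal (shear rupture): φR_n = 0.75 × 0.6 × 65 × 0.1875 × 13 = 71.3 kip.
Governing: weld metal.

φR_n ≈ 69.8 kip (weld metal governs)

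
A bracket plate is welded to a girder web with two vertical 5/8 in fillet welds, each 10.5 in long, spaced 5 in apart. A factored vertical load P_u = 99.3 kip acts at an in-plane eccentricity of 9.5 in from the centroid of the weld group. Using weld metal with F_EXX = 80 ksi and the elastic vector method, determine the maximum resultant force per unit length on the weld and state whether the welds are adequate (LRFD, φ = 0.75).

f_max ≈ 19.4 kip/in; NOT adequate

Total weld length L_w = 21 in. Treat welds as unit-width lines.
Polar moment about centroid: J = 2[d³/12 + d(b/2)²] = 2[10.5³/12 + 10.5×2.5²] = 324.2 in³.
Direct shear f_v = P/L_w = 99.3 / 21 = 4.729 kip/in (vertical).
Torsion M = P·e = 99.3 × 9.5 = 943.35 kip·in.
Critical point at (x, y) = (2.5, 5.25) from centroid. f_tx = M·y/J = 15.28 kip/in; f_ty = M·x/J = 7.275 kip/in.
Resultant f_max = √[f_tx² + (f_v + f_ty)²] = √[15.28² + (4.729 + 7.275)²] = 19.43 kip/in.
Capacity per unit length: φr_n = 0.75 × 0.6 × 80 × (0.707 × 0.625) = 15.91 kip/in.
19.43 > 15.91 → NOT adequate.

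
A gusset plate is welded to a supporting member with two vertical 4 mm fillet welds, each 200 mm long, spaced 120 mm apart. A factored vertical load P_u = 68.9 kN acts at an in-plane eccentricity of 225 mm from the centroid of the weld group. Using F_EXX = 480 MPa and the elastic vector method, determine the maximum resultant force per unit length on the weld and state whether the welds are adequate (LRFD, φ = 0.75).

Total weld length L_w = 400 mm. Treat welds as unit-width lines.
Polar moment about centroid: J = 2[d³/12 + d(b/2)²] = 2[200³/12 + 200×60²] = 2773000 mm³.
Direct shear f_v = P/L_w = 68.9×10³ / 400 = 172.2 N/mm (vertical).
Torsion M = P·e = 68.9×10³ × 225 = 15502000 N·mm.
Critical point at (x, y) = (60, 100) from centroid. f_tx = M·y/J = 559 N/mm; f_ty = M·x/J = 335.4 N/mm.
Resultant f_max = √[f_tx² + (f_v + f_ty)²] = √[559² + (172.2 + 335.4)²] = 755.1 N/mm.
Capacity per unit length: φr_n = 0.75 × 0.6 × 480 × (0.707 × 4) = 610.8 N/mm.
755.1 > 610.8 → NOT adequate.

f_max ≈ 755 N/mm; NOT adequate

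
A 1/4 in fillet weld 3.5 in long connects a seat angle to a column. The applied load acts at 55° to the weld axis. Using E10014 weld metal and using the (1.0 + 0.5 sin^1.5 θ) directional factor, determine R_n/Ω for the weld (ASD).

R_n/Ω ≈ 25.4 kip

E100XX → F_EXX = 100 ksi.
t_e = 0.707 × 0.25 = 0.1767 in; A_we = 0.1767 × 3.5 = 0.6186 in².
Directional factor: 1.0 + 0.5 sin^1.5(55°) = 1.371.
F_nw = 0.6 × 100 × 1.371 = 82.24 ksi.
R_n/Ω = (82.24 × 0.6186) / 2.0 = 25.44 kip.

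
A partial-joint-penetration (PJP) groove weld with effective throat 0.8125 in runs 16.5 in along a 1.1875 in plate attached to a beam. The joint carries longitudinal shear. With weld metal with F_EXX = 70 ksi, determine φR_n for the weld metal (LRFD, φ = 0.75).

φR_n ≈ 422 kip

Effective throat (given) t_e = 0.8125 in.
A_we = 0.8125 × 16.5 = 13.41 in².
F_nw = 0.6 F_EXX = 42 ksi.
φR_n = 0.75 × 42 × 13.41 = 422.3 kip.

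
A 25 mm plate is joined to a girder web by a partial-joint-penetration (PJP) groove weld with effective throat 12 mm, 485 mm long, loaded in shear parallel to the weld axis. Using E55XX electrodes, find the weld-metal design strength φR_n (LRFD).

φR_n ≈ 1440 kN

E55XX → F_EXX = 550 MPa.
Effective throat (given) t_e = 12 mm.
A_we = 12 × 485 = 5820 mm².
F_nw = 0.6 F_EXX = 330 MPa.
φR_n = 0.75 × 330 × 5820 × 10⁻³ = 1440 kN.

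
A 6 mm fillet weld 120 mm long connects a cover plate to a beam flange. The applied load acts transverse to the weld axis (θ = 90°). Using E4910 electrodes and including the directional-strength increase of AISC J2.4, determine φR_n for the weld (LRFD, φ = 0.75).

E49XX → F_EXX = 490 MPa.
t_e = 0.707 × 6 = 4.242 mm; A_we = 4.242 × 120 = 509 mm².
Directional factor: 1.0 + 0.5 sin^1.5(90°) = 1.5.
F_nw = 0.6 × 490 × 1.5 = 441 MPa.
φR_n = 0.75 × 441 × 509 × 10⁻³ = 168.4 kN.

φR_n ≈ 168 kN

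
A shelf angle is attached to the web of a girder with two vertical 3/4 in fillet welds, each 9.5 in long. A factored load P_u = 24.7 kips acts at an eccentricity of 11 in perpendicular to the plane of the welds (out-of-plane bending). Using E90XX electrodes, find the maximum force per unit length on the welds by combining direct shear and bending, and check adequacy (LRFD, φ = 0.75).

f_max ≈ 9.12 kip/in; adequate

E90XX → F_EXX = 90 ksi.
L_w = 2 × 9.5 = 19 in; section modulus (unit throat) S = 2 × L²/6 = 30.08 in².
Direct shear f_v = P/L_w = 24.7/19 = 1.3 kip/in.
Moment M = P × e = 24.7 × 11 = 271.7 kip·in; bending f_b = M/S = 9.032 kip/in.
f_max = √(f_v² + f_b²) = √(1.3² + 9.032²) = 9.125 kip/in.
φr_n = 0.75 × 0.6 × 90 × (0.707 × 0.75) = 21.48 kip/in → adequate.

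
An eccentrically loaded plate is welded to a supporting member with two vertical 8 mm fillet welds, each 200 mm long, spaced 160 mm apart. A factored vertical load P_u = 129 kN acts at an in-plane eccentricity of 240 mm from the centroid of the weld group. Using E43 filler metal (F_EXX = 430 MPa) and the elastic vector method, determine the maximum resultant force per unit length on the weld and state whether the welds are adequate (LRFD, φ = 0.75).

f_max ≈ 1250 N/mm; NOT adequate

Total weld length L_w = 400 mm. Treat welds as unit-width lines.
Polar moment about centroid: J = 2[d³/12 + d(b/2)²] = 2[200³/12 + 200×80²] = 3893000 mm³.
Direct shear f_v = P/L_w = 129×10³ / 400 = 322.5 N/mm (vertical).
Torsion M = P·e = 129×10³ × 240 = 30960000 N·mm.
Critical point at (x, y) = (80, 100) from centroid. f_tx = M·y/J = 795.2 N/mm; f_ty = M·x/J = 636.2 N/mm.
Resultant f_max = √[f_tx² + (f_v + f_ty)²] = √[795.2² + (322.5 + 636.2)²] = 1246 N/mm.
Capacity per unit length: φr_n = 0.75 × 0.6 × 430 × (0.707 × 8) = 1094 N/mm.
1246 > 1094 → NOT adequate.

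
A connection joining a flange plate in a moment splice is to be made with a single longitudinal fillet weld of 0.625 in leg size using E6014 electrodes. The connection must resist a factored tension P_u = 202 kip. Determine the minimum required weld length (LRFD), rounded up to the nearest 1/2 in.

L = 17 in

E60XX → F_EXX = 60 ksi.
Throat t_e = 0.707 × 0.625 = 0.4419 in.
φr_n = 0.75 × 0.6 × 60 × 0.4419 = 11.93 kip/in.
L_req = P_u / φr_n = 202 / 11.93 = 16.93 in total.
Round up → use L = 17 in.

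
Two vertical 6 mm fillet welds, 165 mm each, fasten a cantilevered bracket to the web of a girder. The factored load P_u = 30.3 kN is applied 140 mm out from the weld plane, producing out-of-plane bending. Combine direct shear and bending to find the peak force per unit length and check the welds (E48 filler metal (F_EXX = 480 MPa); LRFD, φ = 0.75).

L_w = 2 × 165 = 330 mm; section modulus (unit throat) S = 2 × L²/6 = 9075 mm².
Direct shear f_v = P/L_w = 30.3×10³/330 = 91.82 N/mm.
Moment M = P × e = 30.3×10³ × 140 = 4242000 N·mm; bending f_b = M/S = 467.4 N/mm.
f_max = √(f_v² + f_b²) = √(91.82² + 467.4²) = 476.4 N/mm.
φr_n = 0.75 × 0.6 × 480 × (0.707 × 6) = 916.3 N/mm → adequate.

f_max ≈ 476 N/mm; adequate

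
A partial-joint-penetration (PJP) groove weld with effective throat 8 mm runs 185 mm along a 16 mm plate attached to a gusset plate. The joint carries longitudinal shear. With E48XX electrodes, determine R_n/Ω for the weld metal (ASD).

R_n/Ω ≈ 213 kN

E48XX → F_EXX = 480 MPa.
Effective throat (given) t_e = 8 mm.
A_we = 8 × 185 = 1480 mm².
F_nw = 0.6 F_EXX = 288 MPa.
R_n/Ω = (288 × 1480) / 2.0 × 10⁻³ = 213.1 kN.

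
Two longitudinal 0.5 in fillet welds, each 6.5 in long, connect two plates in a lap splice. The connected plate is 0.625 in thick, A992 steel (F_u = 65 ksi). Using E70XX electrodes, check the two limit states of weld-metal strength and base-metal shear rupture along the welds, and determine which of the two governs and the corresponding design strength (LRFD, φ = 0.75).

φR_n ≈ 145 kips (weld metal governs)

E70XX → F_EXX = 70 ksi.
t_e = 0.707 × 0.5 = 0.3535 in; L = 13 in.
Weld metal: φR_n = 0.75 × 0.6 × 70 × 0.3535 × 13 = 144.8 kips.
Base metal (shear rupture): φR_n = 0.75 × 0.6 × 65 × 0.625 × 13 = 237.7 kips.
Governing: weld metal.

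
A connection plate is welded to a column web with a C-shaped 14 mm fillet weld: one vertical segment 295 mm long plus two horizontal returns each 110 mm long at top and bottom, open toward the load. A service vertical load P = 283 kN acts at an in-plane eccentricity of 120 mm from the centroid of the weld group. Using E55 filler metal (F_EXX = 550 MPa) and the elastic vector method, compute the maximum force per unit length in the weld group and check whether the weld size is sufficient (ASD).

f_max ≈ 1150 N/mm; adequate

Total weld length L_w = 515 mm. Treat welds as unit-width lines.
Centroid: x̄ = 2×110×55 / 515 = 23.5 mm from the vertical weld.
Polar moment about centroid: J = I_x + I_y = [295³/12 + 2×110×147.5²] + [295×23.5² + 2(110³/12 + 110×31.5²)] = 7529000 mm³.
Direct shear f_v = P/L_w = 283×10³ / 515 = 549.5 N/mm (vertical).
Torsion M = P·e = 283×10³ × 120 = 33960000 N·mm.
Critical point at (x, y) = (86.5, 147.5) from centroid. f_tx = M·y/J = 665.3 N/mm; f_ty = M·x/J = 390.2 N/mm.
Resultant f_max = √[f_tx² + (f_v + f_ty)²] = √[665.3² + (549.5 + 390.2)²] = 1151 N/mm.
Capacity per unit length: r_n/Ω = (1/2.0) × 0.6 × 550 × (0.707 × 14) = 1633 N/mm.
1151 ≤ 1633 → adequate.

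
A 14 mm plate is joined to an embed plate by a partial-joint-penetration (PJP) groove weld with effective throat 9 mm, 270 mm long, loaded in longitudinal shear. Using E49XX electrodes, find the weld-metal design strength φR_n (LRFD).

φR_n ≈ 536 kN

E49XX → F_EXX = 490 MPa.
Effective throat (given) t_e = 9 mm.
A_we = 9 × 270 = 2430 mm².
F_nw = 0.6 F_EXX = 294 MPa.
φR_n = 0.75 × 294 × 2430 × 10⁻³ = 535.8 kN.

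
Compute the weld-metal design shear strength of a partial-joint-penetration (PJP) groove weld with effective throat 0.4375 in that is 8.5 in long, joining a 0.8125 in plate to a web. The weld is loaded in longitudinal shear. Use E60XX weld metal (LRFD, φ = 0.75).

φR_n ≈ 100 kip

E60XX → F_EXX = 60 ksi.
Effective throat (given) t_e = 0.4375 in.
A_we = 0.4375 × 8.5 = 3.719 in².
F_nw = 0.6 F_EXX = 36 ksi.
φR_n = 0.75 × 36 × 3.719 = 100.4 kip.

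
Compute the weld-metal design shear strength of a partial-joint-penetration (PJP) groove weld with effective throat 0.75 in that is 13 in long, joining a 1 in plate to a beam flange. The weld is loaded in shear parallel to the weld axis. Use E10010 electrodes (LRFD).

φR_n ≈ 439 kips

E100XX → F_EXX = 100 ksi.
Effective throat (given) t_e = 0.75 in.
A_we = 0.75 × 13 = 9.75 in².
F_nw = 0.6 F_EXX = 60 ksi.
φR_n = 0.75 × 60 × 9.75 = 438.8 kips.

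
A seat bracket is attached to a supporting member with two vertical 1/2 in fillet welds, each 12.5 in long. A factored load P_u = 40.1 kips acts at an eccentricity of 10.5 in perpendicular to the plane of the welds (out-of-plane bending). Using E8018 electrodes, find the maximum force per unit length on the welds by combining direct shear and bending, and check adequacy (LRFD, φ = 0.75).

f_max ≈ 8.24 kip/in; adequate

E80XX → F_EXX = 80 ksi.
L_w = 2 × 12.5 = 25 in; section modulus (unit throat) S = 2 × L²/6 = 52.08 in².
Direct shear f_v = P/L_w = 40.1/25 = 1.604 kip/in.
Moment M = P × e = 40.1 × 10.5 = 421.05 kip·in; bending f_b = M/S = 8.084 kip/in.
f_max = √(f_v² + f_b²) = √(1.604² + 8.084²) = 8.242 kip/in.
φr_n = 0.75 × 0.6 × 80 × (0.707 × 0.5) = 12.73 kip/in → adequate.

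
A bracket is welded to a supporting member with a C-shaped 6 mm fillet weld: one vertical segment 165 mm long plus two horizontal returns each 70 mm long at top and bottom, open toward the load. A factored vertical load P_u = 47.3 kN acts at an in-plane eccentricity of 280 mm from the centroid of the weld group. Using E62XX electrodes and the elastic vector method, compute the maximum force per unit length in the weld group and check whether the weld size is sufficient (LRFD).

E62XX → F_EXX = 620 MPa.
Total weld length L_w = 305 mm. Treat welds as unit-width lines.
Centroid: x̄ = 2×70×35 / 305 = 16.07 mm from the vertical weld.
Polar moment about centroid: J = I_x + I_y = [165³/12 + 2×70×82.5²] + [165×16.07² + 2(70³/12 + 70×18.93²)] = 1477000 mm³.
Direct shear f_v = P/L_w = 47.3×10³ / 305 = 155.1 N/mm (vertical).
Torsion M = P·e = 47.3×10³ × 280 = 13244000 N·mm.
Critical point at (x, y) = (53.93, 82.5) from centroid. f_tx = M·y/J = 739.7 N/mm; f_ty = M·x/J = 483.6 N/mm.
Resultant f_max = √[f_tx² + (f_v + f_ty)²] = √[739.7² + (155.1 + 483.6)²] = 977.2 N/mm.
Capacity per unit length: φr_n = 0.75 × 0.6 × 620 × (0.707 × 6) = 1184 N/mm.
977.2 ≤ 1184 → adequate.

f_max ≈ 977 N/mm; adequate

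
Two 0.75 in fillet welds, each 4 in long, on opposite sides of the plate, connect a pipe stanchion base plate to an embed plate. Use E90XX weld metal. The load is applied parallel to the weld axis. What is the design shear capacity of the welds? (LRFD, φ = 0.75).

φR_n ≈ 172 kips

E90XX → F_EXX = 90 ksi.
Effective throat t_e = 0.707 × 0.75 = 0.5302 in.
Total length L = 8 in; A_we = 0.5302 × 8 = 4.242 in².
F_nw = 0.6 F_EXX = 0.6 × 90 = 54 ksi.
φR_n = 0.75 × 54 × 4.242 = 171.8 kips.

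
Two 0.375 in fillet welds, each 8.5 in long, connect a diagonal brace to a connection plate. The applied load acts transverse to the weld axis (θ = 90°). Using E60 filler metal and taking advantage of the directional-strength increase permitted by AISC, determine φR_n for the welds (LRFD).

E60XX → F_EXX = 60 ksi.
t_e = 0.707 × 0.375 = 0.2651 in; A_we = 0.2651 × 17 = 4.507 in².
Directional factor: 1.0 + 0.5 sin^1.5(90°) = 1.5.
F_nw = 0.6 × 60 × 1.5 = 54 ksi.
φR_n = 0.75 × 54 × 4.507 = 182.5 kip.

φR_n ≈ 183 kip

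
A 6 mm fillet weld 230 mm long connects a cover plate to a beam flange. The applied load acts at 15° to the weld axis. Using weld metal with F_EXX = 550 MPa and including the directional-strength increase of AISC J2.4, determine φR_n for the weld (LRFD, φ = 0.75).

φR_n ≈ 257 kN

t_e = 0.707 × 6 = 4.242 mm; A_we = 4.242 × 230 = 975.7 mm².
Directional factor: 1.0 + 0.5 sin^1.5(15°) = 1.066.
F_nw = 0.6 × 550 × 1.066 = 351.7 MPa.
φR_n = 0.75 × 351.7 × 975.7 × 10⁻³ = 257.4 kN.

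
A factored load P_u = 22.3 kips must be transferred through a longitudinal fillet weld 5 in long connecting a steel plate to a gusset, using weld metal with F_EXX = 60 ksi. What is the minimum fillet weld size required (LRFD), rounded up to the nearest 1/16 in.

w = 1/4 in

Total weld length L = 5 in.
Required throat t_e = P_u / (φ × 0.6 F_EXX × L) = 22.3 / (0.75 × 0.6 × 60 × 5) = 0.1652 in.
Required leg w = t_e / 0.707 = 0.2336 in → use 1/4 in.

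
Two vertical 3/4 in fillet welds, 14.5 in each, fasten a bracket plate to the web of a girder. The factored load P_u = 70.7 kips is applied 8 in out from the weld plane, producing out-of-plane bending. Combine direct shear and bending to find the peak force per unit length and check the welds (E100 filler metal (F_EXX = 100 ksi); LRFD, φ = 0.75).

f_max ≈ 8.43 kip/in; adequate

L_w = 2 × 14.5 = 29 in; section modulus (unit throat) S = 2 × L²/6 = 70.08 in².
Direct shear f_v = P/L_w = 70.7/29 = 2.438 kip/in.
Moment M = P × e = 70.7 × 8 = 565.6 kip·in; bending f_b = M/S = 8.07 kip/in.
f_max = √(f_v² + f_b²) = √(2.438² + 8.07²) = 8.431 kip/in.
φr_n = 0.75 × 0.6 × 100 × (0.707 × 0.75) = 23.86 kip/in → adequate.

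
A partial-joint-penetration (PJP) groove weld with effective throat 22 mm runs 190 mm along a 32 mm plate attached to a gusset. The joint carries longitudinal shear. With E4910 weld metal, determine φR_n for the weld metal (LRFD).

E49XX → F_EXX = 490 MPa.
Effective throat (given) t_e = 22 mm.
A_we = 22 × 190 = 4180 mm².
F_nw = 0.6 F_EXX = 294 MPa.
φR_n = 0.75 × 294 × 4180 × 10⁻³ = 921.7 kN.

φR_n ≈ 922 kN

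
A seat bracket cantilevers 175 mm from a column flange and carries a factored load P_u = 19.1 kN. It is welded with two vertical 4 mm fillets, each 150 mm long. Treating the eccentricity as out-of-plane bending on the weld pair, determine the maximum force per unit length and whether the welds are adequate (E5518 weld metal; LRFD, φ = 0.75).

f_max ≈ 450 N/mm; adequate

E55XX → F_EXX = 550 MPa.
L_w = 2 × 150 = 300 mm; section modulus (unit throat) S = 2 × L²/6 = 7500 mm².
Direct shear f_v = P/L_w = 19.1×10³/300 = 63.67 N/mm.
Moment M = P × e = 19.1×10³ × 175 = 3342500 N·mm; bending f_b = M/S = 445.7 N/mm.
f_max = √(f_v² + f_b²) = √(63.67² + 445.7²) = 450.2 N/mm.
φr_n = 0.75 × 0.6 × 550 × (0.707 × 4) = 699.9 N/mm → adequate.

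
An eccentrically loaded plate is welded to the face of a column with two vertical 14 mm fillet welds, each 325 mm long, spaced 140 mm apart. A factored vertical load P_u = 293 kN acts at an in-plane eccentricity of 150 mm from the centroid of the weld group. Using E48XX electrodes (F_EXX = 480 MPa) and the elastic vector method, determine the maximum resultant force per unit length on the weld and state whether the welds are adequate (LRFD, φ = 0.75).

Total weld length L_w = 650 mm. Treat welds as unit-width lines.
Polar moment about centroid: J = 2[d³/12 + d(b/2)²] = 2[325³/12 + 325×70²] = 8906000 mm³.
Direct shear f_v = P/L_w = 293×10³ / 650 = 450.8 N/mm (vertical).
Torsion M = P·e = 293×10³ × 150 = 43950000 N·mm.
Critical point at (x, y) = (70, 162.5) from centroid. f_tx = M·y/J = 801.9 N/mm; f_ty = M·x/J = 345.4 N/mm.
Resultant f_max = √[f_tx² + (f_v + f_ty)²] = √[801.9² + (450.8 + 345.4)²] = 1130 N/mm.
Capacity per unit length: φr_n = 0.75 × 0.6 × 480 × (0.707 × 14) = 2138 N/mm.
1130 ≤ 2138 → adequate.

f_max ≈ 1130 N/mm; adequate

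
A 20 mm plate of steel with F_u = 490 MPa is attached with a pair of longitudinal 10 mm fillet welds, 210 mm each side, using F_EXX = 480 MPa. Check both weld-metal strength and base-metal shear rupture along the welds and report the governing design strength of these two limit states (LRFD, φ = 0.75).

φR_n ≈ 641 kN (weld metal governs)

t_e = 0.707 × 10 = 7.07 mm; L = 420 mm.
Weld metal: φR_n = 0.75 × 0.6 × 480 × 7.07 × 420 × 10⁻³ = 641.4 kN.
Base metal (shear rupture): φR_n = 0.75 × 0.6 × 490 × 20 × 420 × 10⁻³ = 1852 kN.
Governing: weld metal.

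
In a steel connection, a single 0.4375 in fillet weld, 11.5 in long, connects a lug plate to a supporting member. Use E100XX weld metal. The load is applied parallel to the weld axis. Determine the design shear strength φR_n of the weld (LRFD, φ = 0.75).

E100XX → F_EXX = 100 ksi.
Effective throat t_e = 0.707 × 0.4375 = 0.3093 in.
Total length L = 11.5 in; A_we = 0.3093 × 11.5 = 3.557 in².
F_nw = 0.6 F_EXX = 0.6 × 100 = 60 ksi.
φR_n = 0.75 × 60 × 3.557 = 160.1 kips.

φR_n ≈ 160 kips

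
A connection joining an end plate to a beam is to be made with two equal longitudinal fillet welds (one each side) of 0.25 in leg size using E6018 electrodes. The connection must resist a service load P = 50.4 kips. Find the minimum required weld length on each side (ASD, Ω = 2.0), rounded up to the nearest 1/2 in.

E60XX → F_EXX = 60 ksi.
Throat t_e = 0.707 × 0.25 = 0.1767 in.
r_n/Ω = (0.6 × 60 × 0.1767) / 2.0 = 3.181 kip/in.
L_req = P / (r_n/Ω) = 50.4 / 3.181 = 15.84 in total.
Per side: 15.84 / 2 = 7.921 in.
Round up → use L = 8 in on each side.

L = 8 in on each side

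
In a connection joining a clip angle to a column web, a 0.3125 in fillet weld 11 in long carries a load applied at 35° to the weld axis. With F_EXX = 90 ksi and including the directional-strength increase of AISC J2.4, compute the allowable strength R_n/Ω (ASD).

R_n/Ω ≈ 79.9 kips

t_e = 0.707 × 0.3125 = 0.2209 in; A_we = 0.2209 × 11 = 2.43 in².
Directional factor: 1.0 + 0.5 sin^1.5(35°) = 1.217.
F_nw = 0.6 × 90 × 1.217 = 65.73 ksi.
R_n/Ω = (65.73 × 2.43) / 2.0 = 79.87 kips.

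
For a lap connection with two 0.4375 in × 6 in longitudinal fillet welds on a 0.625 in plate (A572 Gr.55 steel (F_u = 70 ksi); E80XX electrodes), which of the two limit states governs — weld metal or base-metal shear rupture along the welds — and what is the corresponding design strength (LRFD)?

E80XX → F_EXX = 80 ksi.
t_e = 0.707 × 0.4375 = 0.3093 in; L = 12 in.
Weld metal: φR_n = 0.75 × 0.6 × 80 × 0.3093 × 12 = 133.6 kip.
Base metal (shear rupture): φR_n = 0.75 × 0.6 × 70 × 0.625 × 12 = 236.2 kip.
Governing: weld metal.

φR_n ≈ 134 kip (weld metal governs)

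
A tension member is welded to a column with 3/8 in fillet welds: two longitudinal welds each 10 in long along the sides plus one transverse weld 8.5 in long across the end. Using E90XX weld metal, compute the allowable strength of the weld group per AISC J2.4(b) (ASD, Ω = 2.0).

R_n/Ω ≈ 213 kips

E90XX → F_EXX = 90 ksi.
t_e = 0.707 × 0.375 = 0.2651 in.
R_nwl = 0.6 × 90 × 0.2651 × 20 = 286.3 kips (longitudinal, 2 welds).
R_nwt = 0.6 × 90 × 0.2651 × 8.5 = 121.7 kips (transverse, base value).
(i) R_nwl + R_nwt = 408 kips; (ii) 0.85 R_nwl + 1.5 R_nwt = 425.9 kips.
R_n = max = 425.9 kips [governs: (ii)]; R_n/Ω = 213 kips.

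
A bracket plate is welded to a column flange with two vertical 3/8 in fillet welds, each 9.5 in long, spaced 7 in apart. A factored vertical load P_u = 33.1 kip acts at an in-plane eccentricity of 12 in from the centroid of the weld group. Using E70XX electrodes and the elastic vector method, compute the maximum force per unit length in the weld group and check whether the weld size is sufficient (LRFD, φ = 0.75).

f_max ≈ 7.41 kip/in; adequate

E70XX → F_EXX = 70 ksi.
Total weld length L_w = 19 in. Treat welds as unit-width lines.
Polar moment about centroid: J = 2[d³/12 + d(b/2)²] = 2[9.5³/12 + 9.5×3.5²] = 375.6 in³.
Direct shear f_v = P/L_w = 33.1 / 19 = 1.742 kip/in (vertical).
Torsion M = P·e = 33.1 × 12 = 397.2 kip·in.
Critical point at (x, y) = (3.5, 4.75) from centroid. f_tx = M·y/J = 5.023 kip/in; f_ty = M·x/J = 3.701 kip/in.
Resultant f_max = √[f_tx² + (f_v + f_ty)²] = √[5.023² + (1.742 + 3.701)²] = 7.406 kip/in.
Capacity per unit length: φr_n = 0.75 × 0.6 × 70 × (0.707 × 0.375) = 8.351 kip/in.
7.406 ≤ 8.351 → adequate.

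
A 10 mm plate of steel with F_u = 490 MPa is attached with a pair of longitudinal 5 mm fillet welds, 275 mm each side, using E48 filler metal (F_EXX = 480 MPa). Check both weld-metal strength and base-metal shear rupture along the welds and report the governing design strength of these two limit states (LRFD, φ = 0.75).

φR_n ≈ 420 kN (weld metal governs)

t_e = 0.707 × 5 = 3.535 mm; L = 550 mm.
Weld metal: φR_n = 0.75 × 0.6 × 480 × 3.535 × 550 × 10⁻³ = 420 kN.
Base metal (shear rupture): φR_n = 0.75 × 0.6 × 490 × 10 × 550 × 10⁻³ = 1213 kN.
Governing: weld metal.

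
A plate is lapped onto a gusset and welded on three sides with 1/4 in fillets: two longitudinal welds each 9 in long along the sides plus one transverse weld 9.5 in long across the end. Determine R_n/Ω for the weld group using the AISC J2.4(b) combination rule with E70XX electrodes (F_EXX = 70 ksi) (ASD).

t_e = 0.707 × 0.25 = 0.1767 in.
R_nwl = 0.6 × 70 × 0.1767 × 18 = 133.6 kips (longitudinal, 2 welds).
R_nwt = 0.6 × 70 × 0.1767 × 9.5 = 70.52 kips (transverse, base value).
(i) R_nwl + R_nwt = 204.1 kips; (ii) 0.85 R_nwl + 1.5 R_nwt = 219.4 kips.
R_n = max = 219.4 kips [governs: (ii)]; R_n/Ω = 109.7 kips.

R_n/Ω ≈ 110 kips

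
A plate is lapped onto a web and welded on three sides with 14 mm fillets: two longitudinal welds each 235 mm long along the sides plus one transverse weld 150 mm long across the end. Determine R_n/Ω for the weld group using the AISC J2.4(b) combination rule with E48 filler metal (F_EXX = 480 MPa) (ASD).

R_n/Ω ≈ 890 kN

t_e = 0.707 × 14 = 9.898 mm.
R_nwl = 0.6 × 480 × 9.898 × 470 × 10⁻³ = 1340 kN (longitudinal, 2 welds).
R_nwt = 0.6 × 480 × 9.898 × 150 × 10⁻³ = 427.6 kN (transverse, base value).
(i) R_nwl + R_nwt = 1767 kN; (ii) 0.85 R_nwl + 1.5 R_nwt = 1780 kN.
R_n = max = 1780 kN [governs: (ii)]; R_n/Ω = 890.1 kN.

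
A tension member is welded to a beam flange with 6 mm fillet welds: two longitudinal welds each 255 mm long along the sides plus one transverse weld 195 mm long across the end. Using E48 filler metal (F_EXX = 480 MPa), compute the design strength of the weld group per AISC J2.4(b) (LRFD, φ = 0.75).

t_e = 0.707 × 6 = 4.242 mm.
R_nwl = 0.6 × 480 × 4.242 × 510 × 10⁻³ = 623.1 kN (longitudinal, 2 welds).
R_nwt = 0.6 × 480 × 4.242 × 195 × 10⁻³ = 238.2 kN (transverse, base value).
(i) R_nwl + R_nwt = 861.3 kN; (ii) 0.85 R_nwl + 1.5 R_nwt = 887 kN.
R_n = max = 887 kN [governs: (ii)]; φR_n = 665.2 kN.

φR_n ≈ 665 kN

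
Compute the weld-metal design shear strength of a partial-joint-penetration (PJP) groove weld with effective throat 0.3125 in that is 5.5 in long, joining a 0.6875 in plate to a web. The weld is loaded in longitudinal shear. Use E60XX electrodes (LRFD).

φR_n ≈ 46.4 kips

E60XX → F_EXX = 60 ksi.
Effective throat (given) t_e = 0.3125 in.
A_we = 0.3125 × 5.5 = 1.719 in².
F_nw = 0.6 F_EXX = 36 ksi.
φR_n = 0.75 × 36 × 1.719 = 46.41 kips.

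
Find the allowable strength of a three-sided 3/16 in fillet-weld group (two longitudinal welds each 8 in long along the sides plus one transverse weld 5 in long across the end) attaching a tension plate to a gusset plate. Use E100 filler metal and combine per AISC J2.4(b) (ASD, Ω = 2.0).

E100XX → F_EXX = 100 ksi.
t_e = 0.707 × 0.1875 = 0.1326 in.
R_nwl = 0.6 × 100 × 0.1326 × 16 = 127.3 kips (longitudinal, 2 welds).
R_nwt = 0.6 × 100 × 0.1326 × 5 = 39.77 kips (transverse, base value).
(i) R_nwl + R_nwt = 167 kips; (ii) 0.85 R_nwl + 1.5 R_nwt = 167.8 kips.
R_n = max = 167.8 kips [governs: (ii)]; R_n/Ω = 83.91 kips.

R_n/Ω ≈ 83.9 kips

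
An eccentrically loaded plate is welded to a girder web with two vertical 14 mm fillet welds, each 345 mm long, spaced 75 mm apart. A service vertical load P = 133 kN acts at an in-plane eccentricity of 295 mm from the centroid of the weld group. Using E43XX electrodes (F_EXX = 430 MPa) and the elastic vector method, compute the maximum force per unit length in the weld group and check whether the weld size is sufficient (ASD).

Total weld length L_w = 690 mm. Treat welds as unit-width lines.
Polar moment about centroid: J = 2[d³/12 + d(b/2)²] = 2[345³/12 + 345×37.5²] = 7814000 mm³.
Direct shear f_v = P/L_w = 133×10³ / 690 = 192.8 N/mm (vertical).
Torsion M = P·e = 133×10³ × 295 = 39235000 N·mm.
Critical point at (x, y) = (37.5, 172.5) from centroid. f_tx = M·y/J = 866.1 N/mm; f_ty = M·x/J = 188.3 N/mm.
Resultant f_max = √[f_tx² + (f_v + f_ty)²] = √[866.1² + (192.8 + 188.3)²] = 946.2 N/mm.
Capacity per unit length: r_n/Ω = (1/2.0) × 0.6 × 430 × (0.707 × 14) = 1277 N/mm.
946.2 ≤ 1277 → adequate.

f_max ≈ 946 N/mm; adequate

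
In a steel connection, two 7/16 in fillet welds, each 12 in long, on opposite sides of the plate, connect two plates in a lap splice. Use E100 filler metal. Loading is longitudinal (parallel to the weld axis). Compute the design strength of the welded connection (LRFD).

E100XX → F_EXX = 100 ksi.
Effective throat t_e = 0.707 × 0.4375 = 0.3093 in.
Total length L = 24 in; A_we = 0.3093 × 24 = 7.423 in².
F_nw = 0.6 F_EXX = 0.6 × 100 = 60 ksi.
φR_n = 0.75 × 60 × 7.423 = 334.1 kips.

φR_n ≈ 334 kips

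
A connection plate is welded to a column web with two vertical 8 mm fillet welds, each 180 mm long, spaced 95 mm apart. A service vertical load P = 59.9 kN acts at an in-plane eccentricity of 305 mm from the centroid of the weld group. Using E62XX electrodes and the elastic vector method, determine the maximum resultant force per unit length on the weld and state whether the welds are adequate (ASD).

E62XX → F_EXX = 620 MPa.
Total weld length L_w = 360 mm. Treat welds as unit-width lines.
Polar moment about centroid: J = 2[d³/12 + d(b/2)²] = 2[180³/12 + 180×47.5²] = 1784000 mm³.
Direct shear f_v = P/L_w = 59.9×10³ / 360 = 166.4 N/mm (vertical).
Torsion M = P·e = 59.9×10³ × 305 = 18270000 N·mm.
Critical point at (x, y) = (47.5, 90) from centroid. f_tx = M·y/J = 921.5 N/mm; f_ty = M·x/J = 486.4 N/mm.
Resultant f_max = √[f_tx² + (f_v + f_ty)²] = √[921.5² + (166.4 + 486.4)²] = 1129 N/mm.
Capacity per unit length: r_n/Ω = (1/2.0) × 0.6 × 620 × (0.707 × 8) = 1052 N/mm.
1129 > 1052 → NOT adequate.

f_max ≈ 1130 N/mm; NOT adequate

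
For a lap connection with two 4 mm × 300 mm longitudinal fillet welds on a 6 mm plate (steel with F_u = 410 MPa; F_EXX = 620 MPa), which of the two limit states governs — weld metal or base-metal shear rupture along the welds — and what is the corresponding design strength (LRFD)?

φR_n ≈ 473 kN (weld metal governs)

t_e = 0.707 × 4 = 2.828 mm; L = 600 mm.
Weld metal: φR_n = 0.75 × 0.6 × 620 × 2.828 × 600 × 10⁻³ = 473.4 kN.
Base metal (shear rupture): φR_n = 0.75 × 0.6 × 410 × 6 × 600 × 10⁻³ = 664.2 kN.
Governing: weld metal.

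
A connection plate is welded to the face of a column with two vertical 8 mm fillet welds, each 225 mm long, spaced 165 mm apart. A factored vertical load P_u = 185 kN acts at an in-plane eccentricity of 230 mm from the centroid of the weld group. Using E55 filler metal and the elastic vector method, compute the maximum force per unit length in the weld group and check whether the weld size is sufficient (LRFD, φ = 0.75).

E55XX → F_EXX = 550 MPa.
Total weld length L_w = 450 mm. Treat welds as unit-width lines.
Polar moment about centroid: J = 2[d³/12 + d(b/2)²] = 2[225³/12 + 225×82.5²] = 4961000 mm³.
Direct shear f_v = P/L_w = 185×10³ / 450 = 411.1 N/mm (vertical).
Torsion M = P·e = 185×10³ × 230 = 42550000 N·mm.
Critical point at (x, y) = (82.5, 112.5) from centroid. f_tx = M·y/J = 964.9 N/mm; f_ty = M·x/J = 707.6 N/mm.
Resultant f_max = √[f_tx² + (f_v + f_ty)²] = √[964.9² + (411.1 + 707.6)²] = 1477 N/mm.
Capacity per unit length: φr_n = 0.75 × 0.6 × 550 × (0.707 × 8) = 1400 N/mm.
1477 > 1400 → NOT adequate.

f_max ≈ 1480 N/mm; NOT adequate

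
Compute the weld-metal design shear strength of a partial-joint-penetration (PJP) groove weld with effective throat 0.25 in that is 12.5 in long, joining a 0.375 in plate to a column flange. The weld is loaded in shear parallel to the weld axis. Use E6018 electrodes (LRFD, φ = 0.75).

φR_n ≈ 84.4 kips

E60XX → F_EXX = 60 ksi.
Effective throat (given) t_e = 0.25 in.
A_we = 0.25 × 12.5 = 3.125 in².
F_nw = 0.6 F_EXX = 36 ksi.
φR_n = 0.75 × 36 × 3.125 = 84.38 kips.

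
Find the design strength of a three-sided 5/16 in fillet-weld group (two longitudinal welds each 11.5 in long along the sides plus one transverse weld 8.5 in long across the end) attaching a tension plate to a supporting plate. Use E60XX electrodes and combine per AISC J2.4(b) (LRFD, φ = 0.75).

E60XX → F_EXX = 60 ksi.
t_e = 0.707 × 0.3125 = 0.2209 in.
R_nwl = 0.6 × 60 × 0.2209 × 23 = 182.9 kip (longitudinal, 2 welds).
R_nwt = 0.6 × 60 × 0.2209 × 8.5 = 67.61 kip (transverse, base value).
(i) R_nwl + R_nwt = 250.5 kip; (ii) 0.85 R_nwl + 1.5 R_nwt = 256.9 kip.
R_n = max = 256.9 kip [governs: (ii)]; φR_n = 192.7 kip.

φR_n ≈ 193 kip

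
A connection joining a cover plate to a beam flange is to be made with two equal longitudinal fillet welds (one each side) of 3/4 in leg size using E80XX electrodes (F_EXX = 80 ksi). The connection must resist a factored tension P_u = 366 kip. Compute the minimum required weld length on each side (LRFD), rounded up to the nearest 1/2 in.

L = 10 in on each side

Throat t_e = 0.707 × 0.75 = 0.5302 in.
φr_n = 0.75 × 0.6 × 80 × 0.5302 = 19.09 kip/in.
L_req = P_u / φr_n = 366 / 19.09 = 19.17 in total.
Per side: 19.17 / 2 = 9.587 in.
Round up → use L = 10 in on each side.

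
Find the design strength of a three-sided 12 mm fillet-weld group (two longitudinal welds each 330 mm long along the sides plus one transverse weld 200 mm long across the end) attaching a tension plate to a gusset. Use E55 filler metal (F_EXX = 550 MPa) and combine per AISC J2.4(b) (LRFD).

t_e = 0.707 × 12 = 8.484 mm.
R_nwl = 0.6 × 550 × 8.484 × 660 × 10⁻³ = 1848 kN (longitudinal, 2 welds).
R_nwt = 0.6 × 550 × 8.484 × 200 × 10⁻³ = 559.9 kN (transverse, base value).
(i) R_nwl + R_nwt = 2408 kN; (ii) 0.85 R_nwl + 1.5 R_nwt = 2411 kN.
R_n = max = 2411 kN [governs: (ii)]; φR_n = 1808 kN.

φR_n ≈ 1810 kN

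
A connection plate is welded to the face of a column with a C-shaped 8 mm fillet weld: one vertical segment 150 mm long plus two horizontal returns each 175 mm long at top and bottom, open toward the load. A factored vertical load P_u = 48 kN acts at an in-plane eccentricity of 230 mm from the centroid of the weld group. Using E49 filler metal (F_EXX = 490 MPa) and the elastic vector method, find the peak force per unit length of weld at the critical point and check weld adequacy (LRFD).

f_max ≈ 464 N/mm; adequate

Total weld length L_w = 500 mm. Treat welds as unit-width lines.
Centroid: x̄ = 2×175×87.5 / 500 = 61.25 mm from the vertical weld.
Polar moment about centroid: J = I_x + I_y = [150³/12 + 2×175×75²] + [150×61.25² + 2(175³/12 + 175×26.25²)] = 3947000 mm³.
Direct shear f_v = P/L_w = 48×10³ / 500 = 96 N/mm (vertical).
Torsion M = P·e = 48×10³ × 230 = 11040000 N·mm.
Critical point at (x, y) = (113.8, 75) from centroid. f_tx = M·y/J = 209.8 N/mm; f_ty = M·x/J = 318.2 N/mm.
Resultant f_max = √[f_tx² + (f_v + f_ty)²] = √[209.8² + (96 + 318.2)²] = 464.3 N/mm.
Capacity per unit length: φr_n = 0.75 × 0.6 × 490 × (0.707 × 8) = 1247 N/mm.
464.3 ≤ 1247 → adequate.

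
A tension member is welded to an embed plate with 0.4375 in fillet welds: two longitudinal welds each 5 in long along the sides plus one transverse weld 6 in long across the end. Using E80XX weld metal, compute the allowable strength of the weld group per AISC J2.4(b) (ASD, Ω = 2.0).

E80XX → F_EXX = 80 ksi.
t_e = 0.707 × 0.4375 = 0.3093 in.
R_nwl = 0.6 × 80 × 0.3093 × 10 = 148.5 kip (longitudinal, 2 welds).
R_nwt = 0.6 × 80 × 0.3093 × 6 = 89.08 kip (transverse, base value).
(i) R_nwl + R_nwt = 237.6 kip; (ii) 0.85 R_nwl + 1.5 R_nwt = 259.8 kip.
R_n = max = 259.8 kip [governs: (ii)]; R_n/Ω = 129.9 kip.

R_n/Ω ≈ 130 kip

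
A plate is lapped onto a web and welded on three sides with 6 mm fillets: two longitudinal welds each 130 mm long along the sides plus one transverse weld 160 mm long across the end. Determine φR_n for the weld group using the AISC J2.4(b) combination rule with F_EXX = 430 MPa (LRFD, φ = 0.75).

φR_n ≈ 378 kN

t_e = 0.707 × 6 = 4.242 mm.
R_nwl = 0.6 × 430 × 4.242 × 260 × 10⁻³ = 284.6 kN (longitudinal, 2 welds).
R_nwt = 0.6 × 430 × 4.242 × 160 × 10⁻³ = 175.1 kN (transverse, base value).
(i) R_nwl + R_nwt = 459.7 kN; (ii) 0.85 R_nwl + 1.5 R_nwt = 504.5 kN.
R_n = max = 504.5 kN [governs: (ii)]; φR_n = 378.4 kN.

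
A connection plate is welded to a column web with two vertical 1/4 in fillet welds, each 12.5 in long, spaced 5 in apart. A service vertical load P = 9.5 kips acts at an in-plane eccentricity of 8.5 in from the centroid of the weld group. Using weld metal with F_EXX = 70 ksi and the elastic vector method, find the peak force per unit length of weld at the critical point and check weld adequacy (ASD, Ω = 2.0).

Total weld length L_w = 25 in. Treat welds as unit-width lines.
Polar moment about centroid: J = 2[d³/12 + d(b/2)²] = 2[12.5³/12 + 12.5×2.5²] = 481.8 in³.
Direct shear f_v = P/L_w = 9.5 / 25 = 0.38 kip/in (vertical).
Torsion M = P·e = 9.5 × 8.5 = 80.75 kip·in.
Critical point at (x, y) = (2.5, 6.25) from centroid. f_tx = M·y/J = 1.048 kip/in; f_ty = M·x/J = 0.419 kip/in.
Resultant f_max = √[f_tx² + (f_v + f_ty)²] = √[1.048² + (0.38 + 0.419)²] = 1.318 kip/in.
Capacity per unit length: r_n/Ω = (1/2.0) × 0.6 × 70 × (0.707 × 0.25) = 3.712 kip/in.
1.318 ≤ 3.712 → adequate.

f_max ≈ 1.32 kip/in; adequate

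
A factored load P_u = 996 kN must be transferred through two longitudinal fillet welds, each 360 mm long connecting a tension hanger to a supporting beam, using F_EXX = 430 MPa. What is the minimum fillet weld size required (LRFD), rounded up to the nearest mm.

w = 11 mm

Total weld length L = 720 mm.
Required throat t_e = P_u / (φ × 0.6 F_EXX × L) = 996 / (0.75 × 0.6 × 430 × 720 × 10⁻³) = 7.149 mm.
Required leg w = t_e / 0.707 = 10.11 mm → use 11 mm.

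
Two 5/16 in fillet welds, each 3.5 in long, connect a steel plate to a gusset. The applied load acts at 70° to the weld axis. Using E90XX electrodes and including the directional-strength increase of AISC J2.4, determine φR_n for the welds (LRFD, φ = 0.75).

E90XX → F_EXX = 90 ksi.
t_e = 0.707 × 0.3125 = 0.2209 in; A_we = 0.2209 × 7 = 1.547 in².
Directional factor: 1.0 + 0.5 sin^1.5(70°) = 1.455.
F_nw = 0.6 × 90 × 1.455 = 78.59 ksi.
φR_n = 0.75 × 78.59 × 1.547 = 91.16 kips.

φR_n ≈ 91.2 kips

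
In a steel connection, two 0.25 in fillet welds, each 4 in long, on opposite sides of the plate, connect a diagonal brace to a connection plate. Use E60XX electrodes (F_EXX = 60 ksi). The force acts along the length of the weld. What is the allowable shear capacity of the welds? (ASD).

Effective throat t_e = 0.707 × 0.25 = 0.1767 in.
Total length L = 8 in; A_we = 0.1767 × 8 = 1.414 in².
F_nw = 0.6 F_EXX = 0.6 × 60 = 36 ksi.
R_n = 36 × 1.414 = 50.9 kips; R_n/Ω = 50.9/2.0 = 25.45 kips.

R_n/Ω ≈ 25.5 kips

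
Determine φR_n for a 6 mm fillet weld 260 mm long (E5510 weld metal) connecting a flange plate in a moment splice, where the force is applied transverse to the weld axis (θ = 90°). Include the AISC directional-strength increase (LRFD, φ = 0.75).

E55XX → F_EXX = 550 MPa.
t_e = 0.707 × 6 = 4.242 mm; A_we = 4.242 × 260 = 1103 mm².
Directional factor: 1.0 + 0.5 sin^1.5(90°) = 1.5.
F_nw = 0.6 × 550 × 1.5 = 495 MPa.
φR_n = 0.75 × 495 × 1103 × 10⁻³ = 409.5 kN.

φR_n ≈ 409 kN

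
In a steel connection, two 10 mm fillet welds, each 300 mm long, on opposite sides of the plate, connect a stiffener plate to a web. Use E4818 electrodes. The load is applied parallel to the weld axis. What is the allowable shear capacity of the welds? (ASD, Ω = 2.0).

E48XX → F_EXX = 480 MPa.
Effective throat t_e = 0.707 × 10 = 7.07 mm.
Total length L = 600 mm; A_we = 7.07 × 600 = 4242 mm².
F_nw = 0.6 F_EXX = 0.6 × 480 = 288 MPa.
R_n = 288 × 4242 × 10⁻³ = 1222 kN; R_n/Ω = 1222/2.0 = 610.8 kN.

R_n/Ω ≈ 611 kN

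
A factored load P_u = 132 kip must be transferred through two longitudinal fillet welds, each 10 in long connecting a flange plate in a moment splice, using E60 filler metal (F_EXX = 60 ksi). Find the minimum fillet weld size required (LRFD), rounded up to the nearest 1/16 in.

Total weld length L = 20 in.
Required throat t_e = P_u / (φ × 0.6 F_EXX × L) = 132 / (0.75 × 0.6 × 60 × 20) = 0.2444 in.
Required leg w = t_e / 0.707 = 0.3457 in → use 3/8 in.

w = 3/8 in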